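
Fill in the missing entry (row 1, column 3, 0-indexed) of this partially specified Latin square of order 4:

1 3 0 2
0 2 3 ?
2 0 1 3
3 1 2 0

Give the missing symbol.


Row 1 contains symbols [0, 2, 3] — missing [1].
Column 3 contains symbols [0, 2, 3] — missing [1].
The missing symbol must appear in both missing sets; intersection = [1].
Therefore the hidden value is 1.

Missing value = 1.


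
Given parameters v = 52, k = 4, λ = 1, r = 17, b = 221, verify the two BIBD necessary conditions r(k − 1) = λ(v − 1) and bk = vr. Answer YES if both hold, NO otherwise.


Condition (i): r(k − 1) = 17·3 = 51; λ(v − 1) = 1·51 = 51. Match? YES.
Condition (ii): bk = 221·4 = 884; vr = 52·17 = 884. Match? YES.
Both conditions hold? YES.

YES


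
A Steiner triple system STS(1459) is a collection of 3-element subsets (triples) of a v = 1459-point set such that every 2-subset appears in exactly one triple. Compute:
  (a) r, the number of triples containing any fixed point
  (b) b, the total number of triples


An STS(v) is a 2-(v, 3, 1) BIBD: block size k = 3, λ = 1.
Replication: r(k − 1) = λ(v − 1) ⇒ r·2 = 1459 − 1 = 1458 ⇒ r = 729.
Block count: b = v(v − 1)/6 = 1459·1458/6 = 2127222/6 = 354537.
(Check via bk = vr: 354537·3 = 1063611 = 1459·729 = 1063611 ✓.)

r = 729, b = 354537.


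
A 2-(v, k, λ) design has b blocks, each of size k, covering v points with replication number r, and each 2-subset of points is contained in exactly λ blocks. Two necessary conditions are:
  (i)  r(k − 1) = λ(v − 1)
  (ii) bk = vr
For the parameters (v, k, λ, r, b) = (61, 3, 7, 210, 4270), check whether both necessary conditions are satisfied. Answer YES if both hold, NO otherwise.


Condition (i): r(k − 1) = 210·2 = 420; λ(v − 1) = 7·60 = 420. Match? YES.
Condition (ii): bk = 4270·3 = 12810; vr = 61·210 = 12810. Match? YES.
Both conditions hold? YES.

YES


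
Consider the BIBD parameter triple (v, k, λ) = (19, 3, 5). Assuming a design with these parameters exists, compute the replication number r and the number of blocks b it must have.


Any 2-(v, k, λ) BIBD satisfies two necessary conditions:
  (i)  Each point sits in r blocks, and counting incidences through any fixed point gives r(k − 1) = λ(v − 1), so r = λ(v − 1)/(k − 1).
  (ii) Total incidences bk = vr, so b = vr/k.
Step 1: r = λ(v − 1)/(k − 1) = 5·(19 − 1)/(3 − 1) = 5·18/2 = 90/2 = 45.
Step 2: b = vr/k = 19·45/3 = 855/3 = 285.
Check integrality: r = 45 ∈ Z ✓, b = 285 ∈ Z ✓.
(These identities are necessary conditions: they determine r and b for any design with these parameters, but do not by themselves prove that one exists.)

r = 45, b = 285.


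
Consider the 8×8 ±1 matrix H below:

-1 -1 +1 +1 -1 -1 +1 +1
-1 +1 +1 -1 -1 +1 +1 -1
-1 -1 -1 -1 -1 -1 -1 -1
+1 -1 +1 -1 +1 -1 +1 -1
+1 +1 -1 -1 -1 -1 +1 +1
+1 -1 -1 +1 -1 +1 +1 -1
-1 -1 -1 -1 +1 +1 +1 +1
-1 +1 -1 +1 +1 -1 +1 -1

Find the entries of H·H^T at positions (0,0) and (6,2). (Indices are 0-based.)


Row 0 of H: [-1, -1, 1, 1, -1, -1, 1, 1].
Row 2 of H: [-1, -1, -1, -1, -1, -1, -1, -1].
Row 6 of H: [-1, -1, -1, -1, 1, 1, 1, 1].
(H·H^T)[0][0] = Σ_j H[0][j]·H[0][j] = (-1)² + (-1)² + (1)² + (1)² + (-1)² + (-1)² + (1)² + (1)² = 1 + 1 + 1 + 1 + 1 + 1 + 1 + 1 = 8.
(H·H^T)[6][2] = Σ_j H[6][j]·H[2][j] = (-1)·(-1) + (-1)·(-1) + (-1)·(-1) + (-1)·(-1) + (1)·(-1) + (1)·(-1) + (1)·(-1) + (1)·(-1) = 1 + 1 + 1 + 1 + -1 + -1 + -1 + -1 = 0.
So rows 6 and 2 are orthogonal; the diagonal entry equals n = 8.

(0,0) entry = 8; (6,2) entry = 0.


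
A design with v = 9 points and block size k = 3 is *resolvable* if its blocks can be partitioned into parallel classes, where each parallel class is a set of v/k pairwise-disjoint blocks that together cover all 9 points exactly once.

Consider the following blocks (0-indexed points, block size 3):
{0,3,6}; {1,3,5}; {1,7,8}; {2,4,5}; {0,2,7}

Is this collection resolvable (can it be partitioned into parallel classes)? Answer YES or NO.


v = 9, block size k = 3, number of blocks = 5.
For resolvability, blocks must partition into parallel classes of size v/k = 3.
Total blocks must therefore be a multiple of 3: 5 = 3·1 + 2 ⇒ not divisible ✗.
Resolvable? NO.

NO


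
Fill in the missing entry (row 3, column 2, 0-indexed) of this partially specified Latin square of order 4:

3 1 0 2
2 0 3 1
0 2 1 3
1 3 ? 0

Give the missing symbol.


Row 3 contains symbols [0, 1, 3] — missing [2].
Column 2 contains symbols [0, 1, 3] — missing [2].
The missing symbol must appear in both missing sets; intersection = [2].
Therefore the hidden value is 2.

Missing value = 2.


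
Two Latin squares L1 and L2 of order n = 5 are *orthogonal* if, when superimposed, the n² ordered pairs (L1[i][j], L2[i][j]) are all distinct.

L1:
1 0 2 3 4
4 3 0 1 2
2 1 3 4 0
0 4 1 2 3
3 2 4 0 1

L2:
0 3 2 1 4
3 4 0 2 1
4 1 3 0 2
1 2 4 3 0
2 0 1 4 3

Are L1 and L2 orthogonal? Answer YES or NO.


Form the n² = 25 superimposed pairs (L1[i][j], L2[i][j]), row by row (rows and columns indexed from 0):
row 0: (1,0) (0,3) (2,2) (3,1) (4,4)
row 1: (4,3) (3,4) (0,0) (1,2) (2,1)
row 2: (2,4) (1,1) (3,3) (4,0) (0,2)
row 3: (0,1) (4,2) (1,4) (2,3) (3,0)
row 4: (3,2) (2,0) (4,1) (0,4) (1,3)
Orthogonality requires all 25 pairs distinct.
Check by first coordinate: for each symbol s of L1, list the L2 entries in the n cells where L1 = s; they must all differ.
  L1 = 0: L2 entries (in reading order) 3, 0, 2, 1, 4 — all 5 distinct ✓
  L1 = 1: L2 entries (in reading order) 0, 2, 1, 4, 3 — all 5 distinct ✓
  L1 = 2: L2 entries (in reading order) 2, 1, 4, 3, 0 — all 5 distinct ✓
  L1 = 3: L2 entries (in reading order) 1, 4, 3, 0, 2 — all 5 distinct ✓
  L1 = 4: L2 entries (in reading order) 4, 3, 0, 2, 1 — all 5 distinct ✓
Every symbol of L1 meets every symbol of L2 exactly once, so all 25 pairs are distinct (25 of 25).
Conclusion: YES.

YES


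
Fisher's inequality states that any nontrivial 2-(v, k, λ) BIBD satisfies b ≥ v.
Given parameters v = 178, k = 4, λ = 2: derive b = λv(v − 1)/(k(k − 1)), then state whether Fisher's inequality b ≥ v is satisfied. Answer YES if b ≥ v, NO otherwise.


r = λ(v − 1)/(k − 1) = 2·177/3 = 118.
b = vr/k = 178·118/4 = 5251.
Fisher's inequality: b ≥ v ⇔ 5251 ≥ 178? YES.

YES


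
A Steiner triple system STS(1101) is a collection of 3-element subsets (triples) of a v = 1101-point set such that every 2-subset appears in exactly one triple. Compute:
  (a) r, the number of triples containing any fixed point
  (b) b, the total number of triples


An STS(v) is a 2-(v, 3, 1) BIBD: block size k = 3, λ = 1.
Replication: r(k − 1) = λ(v − 1) ⇒ r·2 = 1101 − 1 = 1100 ⇒ r = 550.
Block count: bk = vr ⇒ b·3 = 1101·550 = 605550 ⇒ b = 201850.
(Check via b = v(v − 1)/6 = 1101·1100/6 = 1211100/6 = 201850.)

r = 550, b = 201850.


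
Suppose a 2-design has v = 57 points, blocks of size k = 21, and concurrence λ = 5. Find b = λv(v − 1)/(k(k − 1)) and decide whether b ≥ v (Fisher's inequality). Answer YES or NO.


b = λv(v − 1)/(k(k − 1)) = 5·57·56/(21·20) = 15960/420 = 38.
Compare with v = 57: b < v, so Fisher's inequality fails.

NO


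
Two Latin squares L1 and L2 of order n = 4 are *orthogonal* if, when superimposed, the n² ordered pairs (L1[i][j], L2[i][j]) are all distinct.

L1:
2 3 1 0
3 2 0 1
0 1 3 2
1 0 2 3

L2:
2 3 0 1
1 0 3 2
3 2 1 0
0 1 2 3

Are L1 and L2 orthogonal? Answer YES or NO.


Form the n² = 16 superimposed pairs (L1[i][j], L2[i][j]), row by row (rows and columns indexed from 0):
row 0: (2,2) (3,3) (1,0) (0,1)
row 1: (3,1) (2,0) (0,3) (1,2)
row 2: (0,3) (1,2) (3,1) (2,0)
row 3: (1,0) (0,1) (2,2) (3,3)
Orthogonality requires all 16 pairs distinct.
But the pair (0,3) repeats: cell (1,2) has L1 = 0, L2 = 3, and cell (2,0) has L1 = 0, L2 = 3.
A repeated pair means some other pair never occurs (only 8 distinct pairs out of 16), so the squares are not orthogonal.
Conclusion: NO.

NO


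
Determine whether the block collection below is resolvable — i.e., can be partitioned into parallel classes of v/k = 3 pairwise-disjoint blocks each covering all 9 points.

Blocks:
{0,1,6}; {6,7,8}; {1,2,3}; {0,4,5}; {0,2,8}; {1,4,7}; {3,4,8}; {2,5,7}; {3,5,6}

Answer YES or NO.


v = 9, block size k = 3, number of blocks = 9.
For resolvability, blocks must partition into parallel classes of size v/k = 3.
Total blocks must therefore be a multiple of 3: 9 = 3·3 + 0 ⇒ divisible ✓.
Greedy packing gives 3 candidate class(es). Each should be a full parallel class (size 3, covers all 9 points).
  Class 1 (3 blocks): {0,1,6}; {3,4,8}; {2,5,7}. Points covered: [0, 1, 2, 3, 4, 5, 6, 7, 8].
  Class 2 (3 blocks): {6,7,8}; {1,2,3}; {0,4,5}. Points covered: [0, 1, 2, 3, 4, 5, 6, 7, 8].
  Class 3 (3 blocks): {0,2,8}; {1,4,7}; {3,5,6}. Points covered: [0, 1, 2, 3, 4, 5, 6, 7, 8].
All classes full (size 3)? YES. All classes cover every point? YES.
Resolvable? YES.

YES


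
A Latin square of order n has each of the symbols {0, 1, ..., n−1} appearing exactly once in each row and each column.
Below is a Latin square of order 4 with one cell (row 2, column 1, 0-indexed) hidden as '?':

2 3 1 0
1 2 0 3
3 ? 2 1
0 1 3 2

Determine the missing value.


Row 2 contains symbols [1, 2, 3] — missing [0].
Column 1 contains symbols [1, 2, 3] — missing [0].
The missing symbol must appear in both missing sets; intersection = [0].
Therefore the hidden value is 0.

Missing value = 0.


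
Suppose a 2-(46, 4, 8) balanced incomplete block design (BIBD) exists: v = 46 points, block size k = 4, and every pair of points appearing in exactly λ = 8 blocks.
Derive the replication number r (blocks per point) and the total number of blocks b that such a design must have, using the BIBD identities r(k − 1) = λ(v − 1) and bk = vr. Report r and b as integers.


Any 2-(v, k, λ) BIBD satisfies two necessary conditions:
  (i)  Each point sits in r blocks, and counting incidences through any fixed point gives r(k − 1) = λ(v − 1), so r = λ(v − 1)/(k − 1).
  (ii) Total incidences bk = vr, so b = vr/k.
Step 1: r = λ(v − 1)/(k − 1) = 8·(46 − 1)/(4 − 1) = 8·45/3 = 360/3 = 120.
Step 2: b = vr/k = 46·120/4 = 5520/4 = 1380.
Check integrality: r = 120 ∈ Z ✓, b = 1380 ∈ Z ✓.
(These identities are necessary conditions: they determine r and b for any design with these parameters, but do not by themselves prove that one exists.)

r = 120, b = 1380.


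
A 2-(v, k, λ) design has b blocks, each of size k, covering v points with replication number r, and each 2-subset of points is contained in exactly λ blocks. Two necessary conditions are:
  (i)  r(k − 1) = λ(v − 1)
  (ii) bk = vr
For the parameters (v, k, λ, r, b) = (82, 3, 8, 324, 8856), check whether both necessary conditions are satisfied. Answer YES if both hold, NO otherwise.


Condition (i): r(k − 1) = 324·2 = 648; λ(v − 1) = 8·81 = 648. Match? YES.
Condition (ii): bk = 8856·3 = 26568; vr = 82·324 = 26568. Match? YES.
Both conditions hold? YES.

YES


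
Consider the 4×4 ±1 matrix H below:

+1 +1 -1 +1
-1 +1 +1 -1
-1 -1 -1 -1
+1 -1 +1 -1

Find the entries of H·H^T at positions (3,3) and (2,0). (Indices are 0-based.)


Row 0 of H: [1, 1, -1, 1].
Row 2 of H: [-1, -1, -1, -1].
Row 3 of H: [1, -1, 1, -1].
(H·H^T)[3][3] = Σ_j H[3][j]·H[3][j] = (1)² + (-1)² + (1)² + (-1)² = 1 + 1 + 1 + 1 = 4.
(H·H^T)[2][0] = Σ_j H[2][j]·H[0][j] = (-1)·(1) + (-1)·(1) + (-1)·(-1) + (-1)·(1) = -1 + -1 + 1 + -1 = -2.
Rows 2 and 0 are not orthogonal (dot product = -2 ≠ 0), so H is not a Hadamard matrix.

(3,3) entry = 4; (2,0) entry = -2.


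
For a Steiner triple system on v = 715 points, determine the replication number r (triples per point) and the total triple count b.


An STS(v) is a 2-(v, 3, 1) BIBD: block size k = 3, λ = 1.
Replication: r(k − 1) = λ(v − 1) ⇒ r·2 = 715 − 1 = 714 ⇒ r = 357.
Block count: b = v(v − 1)/6 = 715·714/6 = 510510/6 = 85085.
(Check via bk = vr: 85085·3 = 255255 = 715·357 = 255255 ✓.)

r = 357, b = 85085.


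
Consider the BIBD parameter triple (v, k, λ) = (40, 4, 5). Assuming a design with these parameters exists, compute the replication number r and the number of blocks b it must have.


Any 2-(v, k, λ) BIBD satisfies two necessary conditions:
  (i)  Each point sits in r blocks, and counting incidences through any fixed point gives r(k − 1) = λ(v − 1), so r = λ(v − 1)/(k − 1).
  (ii) Total incidences bk = vr, so b = vr/k.
Step 1: r = λ(v − 1)/(k − 1) = 5·(40 − 1)/(4 − 1) = 5·39/3 = 195/3 = 65.
Step 2: b = vr/k = 40·65/4 = 2600/4 = 650.
Check integrality: r = 65 ∈ Z ✓, b = 650 ∈ Z ✓.
(These identities are necessary conditions: they determine r and b for any design with these parameters, but do not by themselves prove that one exists.)

r = 65, b = 650.


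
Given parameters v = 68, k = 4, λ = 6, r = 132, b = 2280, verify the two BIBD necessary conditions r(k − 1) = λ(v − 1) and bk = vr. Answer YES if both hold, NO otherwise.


Condition (i): r(k − 1) = 132·3 = 396; λ(v − 1) = 6·67 = 402. Match? NO.
Condition (ii): bk = 2280·4 = 9120; vr = 68·132 = 8976. Match? NO.
Both conditions hold? NO.

NO


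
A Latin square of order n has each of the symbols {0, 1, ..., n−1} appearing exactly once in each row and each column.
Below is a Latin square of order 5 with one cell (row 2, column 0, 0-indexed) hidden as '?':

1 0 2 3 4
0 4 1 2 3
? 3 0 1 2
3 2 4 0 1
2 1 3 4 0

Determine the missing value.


Row 2 contains symbols [0, 1, 2, 3] — missing [4].
Column 0 contains symbols [0, 1, 2, 3] — missing [4].
The missing symbol must appear in both missing sets; intersection = [4].
Therefore the hidden value is 4.

Missing value = 4.


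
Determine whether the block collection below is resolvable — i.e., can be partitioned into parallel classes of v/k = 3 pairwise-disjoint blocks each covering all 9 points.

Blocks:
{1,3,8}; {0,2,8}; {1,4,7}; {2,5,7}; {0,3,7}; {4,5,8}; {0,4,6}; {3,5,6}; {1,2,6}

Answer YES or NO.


v = 9, block size k = 3, number of blocks = 9.
For resolvability, blocks must partition into parallel classes of size v/k = 3.
Total blocks must therefore be a multiple of 3: 9 = 3·3 + 0 ⇒ divisible ✓.
Greedy packing gives 3 candidate class(es). Each should be a full parallel class (size 3, covers all 9 points).
  Class 1 (3 blocks): {1,3,8}; {2,5,7}; {0,4,6}. Points covered: [0, 1, 2, 3, 4, 5, 6, 7, 8].
  Class 2 (3 blocks): {0,2,8}; {1,4,7}; {3,5,6}. Points covered: [0, 1, 2, 3, 4, 5, 6, 7, 8].
  Class 3 (3 blocks): {0,3,7}; {4,5,8}; {1,2,6}. Points covered: [0, 1, 2, 3, 4, 5, 6, 7, 8].
All classes full (size 3)? YES. All classes cover every point? YES.
Resolvable? YES.

YES


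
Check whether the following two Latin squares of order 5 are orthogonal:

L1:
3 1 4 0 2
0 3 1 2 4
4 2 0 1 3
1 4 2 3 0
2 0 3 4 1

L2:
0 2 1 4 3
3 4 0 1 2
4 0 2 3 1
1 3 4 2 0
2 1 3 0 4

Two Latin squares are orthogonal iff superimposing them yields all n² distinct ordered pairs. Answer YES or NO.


Form the n² = 25 superimposed pairs (L1[i][j], L2[i][j]), row by row (rows and columns indexed from 0):
row 0: (3,0) (1,2) (4,1) (0,4) (2,3)
row 1: (0,3) (3,4) (1,0) (2,1) (4,2)
row 2: (4,4) (2,0) (0,2) (1,3) (3,1)
row 3: (1,1) (4,3) (2,4) (3,2) (0,0)
row 4: (2,2) (0,1) (3,3) (4,0) (1,4)
Orthogonality requires all 25 pairs distinct.
Check by first coordinate: for each symbol s of L1, list the L2 entries in the n cells where L1 = s; they must all differ.
  L1 = 0: L2 entries (in reading order) 4, 3, 2, 0, 1 — all 5 distinct ✓
  L1 = 1: L2 entries (in reading order) 2, 0, 3, 1, 4 — all 5 distinct ✓
  L1 = 2: L2 entries (in reading order) 3, 1, 0, 4, 2 — all 5 distinct ✓
  L1 = 3: L2 entries (in reading order) 0, 4, 1, 2, 3 — all 5 distinct ✓
  L1 = 4: L2 entries (in reading order) 1, 2, 4, 3, 0 — all 5 distinct ✓
Every symbol of L1 meets every symbol of L2 exactly once, so all 25 pairs are distinct (25 of 25).
Conclusion: YES.

YES


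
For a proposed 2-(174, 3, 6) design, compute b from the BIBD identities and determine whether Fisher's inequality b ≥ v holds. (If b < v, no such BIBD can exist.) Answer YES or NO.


b = λv(v − 1)/(k(k − 1)) = 6·174·173/(3·2) = 180612/6 = 30102.
Compare with v = 174: b ≥ v, so Fisher's inequality holds.

YES


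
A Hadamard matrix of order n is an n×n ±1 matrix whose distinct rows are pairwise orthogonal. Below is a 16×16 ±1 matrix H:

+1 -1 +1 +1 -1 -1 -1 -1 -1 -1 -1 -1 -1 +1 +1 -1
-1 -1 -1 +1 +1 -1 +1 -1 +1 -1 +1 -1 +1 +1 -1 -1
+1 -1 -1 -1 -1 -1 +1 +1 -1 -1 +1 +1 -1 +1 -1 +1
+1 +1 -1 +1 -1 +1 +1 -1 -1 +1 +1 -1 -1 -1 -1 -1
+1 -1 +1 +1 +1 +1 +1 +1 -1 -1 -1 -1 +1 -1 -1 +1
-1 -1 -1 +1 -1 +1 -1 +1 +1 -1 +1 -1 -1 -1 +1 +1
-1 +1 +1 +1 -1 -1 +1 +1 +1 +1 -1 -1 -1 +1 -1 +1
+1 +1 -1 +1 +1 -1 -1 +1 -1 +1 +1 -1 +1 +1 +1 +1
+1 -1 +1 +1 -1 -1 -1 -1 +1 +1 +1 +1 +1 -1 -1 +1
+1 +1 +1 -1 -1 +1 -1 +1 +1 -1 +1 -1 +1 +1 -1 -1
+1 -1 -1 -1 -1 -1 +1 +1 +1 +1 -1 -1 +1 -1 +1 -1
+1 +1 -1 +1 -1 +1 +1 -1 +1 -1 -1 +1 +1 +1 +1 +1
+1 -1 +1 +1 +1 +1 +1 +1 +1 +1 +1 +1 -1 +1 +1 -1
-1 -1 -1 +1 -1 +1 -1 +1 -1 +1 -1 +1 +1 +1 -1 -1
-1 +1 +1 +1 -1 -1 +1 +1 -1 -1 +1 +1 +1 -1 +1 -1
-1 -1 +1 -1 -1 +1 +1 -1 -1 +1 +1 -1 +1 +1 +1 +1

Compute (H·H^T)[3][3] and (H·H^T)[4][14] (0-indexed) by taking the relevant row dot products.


Row 3 of H: [1, 1, -1, 1, -1, 1, 1, -1, -1, 1, 1, -1, -1, -1, -1, -1].
Row 4 of H: [1, -1, 1, 1, 1, 1, 1, 1, -1, -1, -1, -1, 1, -1, -1, 1].
Row 14 of H: [-1, 1, 1, 1, -1, -1, 1, 1, -1, -1, 1, 1, 1, -1, 1, -1].
(H·H^T)[3][3] = Σ_j H[3][j]·H[3][j] = (1)² + (1)² + (-1)² + (1)² + (-1)² + (1)² + (1)² + (-1)² + (-1)² + (1)² + (1)² + (-1)² + (-1)² + (-1)² + (-1)² + (-1)² = 1 + 1 + 1 + 1 + 1 + 1 + 1 + 1 + 1 + 1 + 1 + 1 + 1 + 1 + 1 + 1 = 16.
(H·H^T)[4][14] = Σ_j H[4][j]·H[14][j] = (1)·(-1) + (-1)·(1) + (1)·(1) + (1)·(1) + (1)·(-1) + (1)·(-1) + (1)·(1) + (1)·(1) + (-1)·(-1) + (-1)·(-1) + (-1)·(1) + (-1)·(1) + (1)·(1) + (-1)·(-1) + (-1)·(1) + (1)·(-1) = -1 + -1 + 1 + 1 + -1 + -1 + 1 + 1 + 1 + 1 + -1 + -1 + 1 + 1 + -1 + -1 = 0.
So rows 4 and 14 are orthogonal; the diagonal entry equals n = 16.

(3,3) entry = 16; (4,14) entry = 0.


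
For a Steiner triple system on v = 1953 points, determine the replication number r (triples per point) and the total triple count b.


An STS(v) is a 2-(v, 3, 1) BIBD: block size k = 3, λ = 1.
Replication: r(k − 1) = λ(v − 1) ⇒ r·2 = 1953 − 1 = 1952 ⇒ r = 976.
Block count: bk = vr ⇒ b·3 = 1953·976 = 1906128 ⇒ b = 635376.
(Check via b = v(v − 1)/6 = 1953·1952/6 = 3812256/6 = 635376.)

r = 976, b = 635376.


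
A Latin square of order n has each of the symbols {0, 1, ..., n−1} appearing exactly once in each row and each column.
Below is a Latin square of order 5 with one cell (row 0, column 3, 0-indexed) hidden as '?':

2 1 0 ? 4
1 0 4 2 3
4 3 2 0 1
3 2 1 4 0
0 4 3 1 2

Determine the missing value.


Row 0 contains symbols [0, 1, 2, 4] — missing [3].
Column 3 contains symbols [0, 1, 2, 4] — missing [3].
The missing symbol must appear in both missing sets; intersection = [3].
Therefore the hidden value is 3.

Missing value = 3.


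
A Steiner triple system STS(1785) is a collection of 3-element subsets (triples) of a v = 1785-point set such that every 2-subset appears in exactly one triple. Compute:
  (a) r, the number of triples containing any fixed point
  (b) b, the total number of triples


An STS(v) is a 2-(v, 3, 1) BIBD: block size k = 3, λ = 1.
Replication: r(k − 1) = λ(v − 1) ⇒ r·2 = 1785 − 1 = 1784 ⇒ r = 892.
Block count: b = v(v − 1)/6 = 1785·1784/6 = 3184440/6 = 530740.

r = 892, b = 530740.


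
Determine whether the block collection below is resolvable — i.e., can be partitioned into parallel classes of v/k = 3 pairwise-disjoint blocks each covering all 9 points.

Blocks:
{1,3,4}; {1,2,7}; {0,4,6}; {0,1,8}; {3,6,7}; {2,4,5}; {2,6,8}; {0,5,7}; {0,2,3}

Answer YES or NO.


v = 9, block size k = 3, number of blocks = 9.
For resolvability, blocks must partition into parallel classes of size v/k = 3.
Total blocks must therefore be a multiple of 3: 9 = 3·3 + 0 ⇒ divisible ✓.
Consider block {1,2,7}. The only other block(s) in the collection disjoint from it are {0,4,6} — just 1 block(s). Any parallel class containing {1,2,7} would need 2 other blocks each disjoint from it, so no parallel class of size 3 can contain {1,2,7}.
Since every block must belong to some parallel class in a resolution, the collection cannot be partitioned into parallel classes.
Resolvable? NO.

NO


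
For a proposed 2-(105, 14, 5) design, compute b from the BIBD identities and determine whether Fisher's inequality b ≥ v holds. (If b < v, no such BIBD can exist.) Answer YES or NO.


b = λv(v − 1)/(k(k − 1)) = 5·105·104/(14·13) = 54600/182 = 300.
Compare with v = 105: b ≥ v, so Fisher's inequality holds.

YES


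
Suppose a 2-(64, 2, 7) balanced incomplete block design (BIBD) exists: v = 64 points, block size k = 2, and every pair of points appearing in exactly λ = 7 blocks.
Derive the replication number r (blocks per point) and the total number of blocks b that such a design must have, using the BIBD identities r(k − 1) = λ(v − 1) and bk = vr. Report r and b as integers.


Any 2-(v, k, λ) BIBD satisfies two necessary conditions:
  (i)  Each point sits in r blocks, and counting incidences through any fixed point gives r(k − 1) = λ(v − 1), so r = λ(v − 1)/(k − 1).
  (ii) Total incidences bk = vr, so b = vr/k.
Step 1: r = λ(v − 1)/(k − 1) = 7·(64 − 1)/(2 − 1) = 7·63/1 = 441/1 = 441.
Step 2: b = vr/k = 64·441/2 = 28224/2 = 14112.
Check integrality: r = 441 ∈ Z ✓, b = 14112 ∈ Z ✓.
(These identities are necessary conditions: they determine r and b for any design with these parameters, but do not by themselves prove that one exists.)

r = 441, b = 14112.


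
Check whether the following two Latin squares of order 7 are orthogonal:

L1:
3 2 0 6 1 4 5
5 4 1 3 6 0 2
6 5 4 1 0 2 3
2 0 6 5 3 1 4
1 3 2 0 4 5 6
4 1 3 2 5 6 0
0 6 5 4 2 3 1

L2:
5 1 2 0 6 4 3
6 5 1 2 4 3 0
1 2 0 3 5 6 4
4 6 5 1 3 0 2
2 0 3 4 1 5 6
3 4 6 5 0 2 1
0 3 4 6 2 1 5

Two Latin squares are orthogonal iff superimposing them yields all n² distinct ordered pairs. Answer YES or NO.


Form the n² = 49 superimposed pairs (L1[i][j], L2[i][j]), row by row (rows and columns indexed from 0):
row 0: (3,5) (2,1) (0,2) (6,0) (1,6) (4,4) (5,3)
row 1: (5,6) (4,5) (1,1) (3,2) (6,4) (0,3) (2,0)
row 2: (6,1) (5,2) (4,0) (1,3) (0,5) (2,6) (3,4)
row 3: (2,4) (0,6) (6,5) (5,1) (3,3) (1,0) (4,2)
row 4: (1,2) (3,0) (2,3) (0,4) (4,1) (5,5) (6,6)
row 5: (4,3) (1,4) (3,6) (2,5) (5,0) (6,2) (0,1)
row 6: (0,0) (6,3) (5,4) (4,6) (2,2) (3,1) (1,5)
Orthogonality requires all 49 pairs distinct.
Check by first coordinate: for each symbol s of L1, list the L2 entries in the n cells where L1 = s; they must all differ.
  L1 = 0: L2 entries (in reading order) 2, 3, 5, 6, 4, 1, 0 — all 7 distinct ✓
  L1 = 1: L2 entries (in reading order) 6, 1, 3, 0, 2, 4, 5 — all 7 distinct ✓
  L1 = 2: L2 entries (in reading order) 1, 0, 6, 4, 3, 5, 2 — all 7 distinct ✓
  L1 = 3: L2 entries (in reading order) 5, 2, 4, 3, 0, 6, 1 — all 7 distinct ✓
  L1 = 4: L2 entries (in reading order) 4, 5, 0, 2, 1, 3, 6 — all 7 distinct ✓
  L1 = 5: L2 entries (in reading order) 3, 6, 2, 1, 5, 0, 4 — all 7 distinct ✓
  L1 = 6: L2 entries (in reading order) 0, 4, 1, 5, 6, 2, 3 — all 7 distinct ✓
Every symbol of L1 meets every symbol of L2 exactly once, so all 49 pairs are distinct (49 of 49).
Conclusion: YES.

YES


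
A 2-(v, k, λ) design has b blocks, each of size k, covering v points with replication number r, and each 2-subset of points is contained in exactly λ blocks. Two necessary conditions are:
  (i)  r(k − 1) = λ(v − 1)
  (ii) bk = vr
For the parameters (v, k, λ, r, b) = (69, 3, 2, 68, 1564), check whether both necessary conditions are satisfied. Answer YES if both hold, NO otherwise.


Condition (i): r(k − 1) = 68·2 = 136; λ(v − 1) = 2·68 = 136. Match? YES.
Condition (ii): bk = 1564·3 = 4692; vr = 69·68 = 4692. Match? YES.
Both conditions hold? YES.

YES


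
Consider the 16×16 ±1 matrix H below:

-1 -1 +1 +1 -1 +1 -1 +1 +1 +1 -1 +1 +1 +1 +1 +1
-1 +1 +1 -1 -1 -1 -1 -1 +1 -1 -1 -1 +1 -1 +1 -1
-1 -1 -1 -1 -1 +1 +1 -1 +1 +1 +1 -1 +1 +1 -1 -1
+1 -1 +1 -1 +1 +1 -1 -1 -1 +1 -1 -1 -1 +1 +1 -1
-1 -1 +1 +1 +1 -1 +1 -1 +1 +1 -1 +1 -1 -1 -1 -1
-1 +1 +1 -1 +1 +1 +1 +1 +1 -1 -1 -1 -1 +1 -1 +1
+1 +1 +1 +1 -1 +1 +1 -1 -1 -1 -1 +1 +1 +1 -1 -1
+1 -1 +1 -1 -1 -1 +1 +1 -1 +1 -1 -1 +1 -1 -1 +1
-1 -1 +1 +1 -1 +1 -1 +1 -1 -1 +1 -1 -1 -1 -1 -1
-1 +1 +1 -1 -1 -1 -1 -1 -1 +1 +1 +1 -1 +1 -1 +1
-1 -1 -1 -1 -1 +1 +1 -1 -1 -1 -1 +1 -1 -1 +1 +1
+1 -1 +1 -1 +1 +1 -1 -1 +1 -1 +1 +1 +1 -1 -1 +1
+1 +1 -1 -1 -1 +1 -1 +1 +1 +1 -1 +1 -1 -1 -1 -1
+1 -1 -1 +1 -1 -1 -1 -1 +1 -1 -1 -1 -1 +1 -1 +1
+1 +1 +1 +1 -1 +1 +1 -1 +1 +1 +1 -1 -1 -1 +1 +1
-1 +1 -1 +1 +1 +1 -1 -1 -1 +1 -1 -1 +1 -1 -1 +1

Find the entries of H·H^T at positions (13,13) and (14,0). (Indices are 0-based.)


Row 0 of H: [-1, -1, 1, 1, -1, 1, -1, 1, 1, 1, -1, 1, 1, 1, 1, 1].
Row 13 of H: [1, -1, -1, 1, -1, -1, -1, -1, 1, -1, -1, -1, -1, 1, -1, 1].
Row 14 of H: [1, 1, 1, 1, -1, 1, 1, -1, 1, 1, 1, -1, -1, -1, 1, 1].
(H·H^T)[13][13] = Σ_j H[13][j]·H[13][j] = (1)² + (-1)² + (-1)² + (1)² + (-1)² + (-1)² + (-1)² + (-1)² + (1)² + (-1)² + (-1)² + (-1)² + (-1)² + (1)² + (-1)² + (1)² = 1 + 1 + 1 + 1 + 1 + 1 + 1 + 1 + 1 + 1 + 1 + 1 + 1 + 1 + 1 + 1 = 16.
(H·H^T)[14][0] = Σ_j H[14][j]·H[0][j] = (1)·(-1) + (1)·(-1) + (1)·(1) + (1)·(1) + (-1)·(-1) + (1)·(1) + (1)·(-1) + (-1)·(1) + (1)·(1) + (1)·(1) + (1)·(-1) + (-1)·(1) + (-1)·(1) + (-1)·(1) + (1)·(1) + (1)·(1) = -1 + -1 + 1 + 1 + 1 + 1 + -1 + -1 + 1 + 1 + -1 + -1 + -1 + -1 + 1 + 1 = 0.
So rows 14 and 0 are orthogonal; the diagonal entry equals n = 16.

(13,13) entry = 16; (14,0) entry = 0.


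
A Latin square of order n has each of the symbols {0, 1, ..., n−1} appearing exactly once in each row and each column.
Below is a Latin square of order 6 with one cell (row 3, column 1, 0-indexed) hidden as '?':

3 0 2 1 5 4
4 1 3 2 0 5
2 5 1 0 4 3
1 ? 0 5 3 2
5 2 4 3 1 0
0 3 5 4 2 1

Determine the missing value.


Row 3 contains symbols [0, 1, 2, 3, 5] — missing [4].
Column 1 contains symbols [0, 1, 2, 3, 5] — missing [4].
The missing symbol must appear in both missing sets; intersection = [4].
Therefore the hidden value is 4.

Missing value = 4.


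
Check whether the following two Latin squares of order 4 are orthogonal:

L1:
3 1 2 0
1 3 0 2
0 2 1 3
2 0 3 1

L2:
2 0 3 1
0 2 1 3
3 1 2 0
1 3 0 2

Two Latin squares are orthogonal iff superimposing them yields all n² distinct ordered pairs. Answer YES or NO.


Form the n² = 16 superimposed pairs (L1[i][j], L2[i][j]), row by row (rows and columns indexed from 0):
row 0: (3,2) (1,0) (2,3) (0,1)
row 1: (1,0) (3,2) (0,1) (2,3)
row 2: (0,3) (2,1) (1,2) (3,0)
row 3: (2,1) (0,3) (3,0) (1,2)
Orthogonality requires all 16 pairs distinct.
But the pair (1,0) repeats: cell (0,1) has L1 = 1, L2 = 0, and cell (1,0) has L1 = 1, L2 = 0.
A repeated pair means some other pair never occurs (only 8 distinct pairs out of 16), so the squares are not orthogonal.
Conclusion: NO.

NO


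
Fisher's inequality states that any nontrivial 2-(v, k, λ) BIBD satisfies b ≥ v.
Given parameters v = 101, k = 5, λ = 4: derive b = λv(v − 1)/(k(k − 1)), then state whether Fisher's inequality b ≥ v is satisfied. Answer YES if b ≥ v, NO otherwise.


b = λv(v − 1)/(k(k − 1)) = 4·101·100/(5·4) = 40400/20 = 2020.
Compare with v = 101: b ≥ v, so Fisher's inequality holds.

YES


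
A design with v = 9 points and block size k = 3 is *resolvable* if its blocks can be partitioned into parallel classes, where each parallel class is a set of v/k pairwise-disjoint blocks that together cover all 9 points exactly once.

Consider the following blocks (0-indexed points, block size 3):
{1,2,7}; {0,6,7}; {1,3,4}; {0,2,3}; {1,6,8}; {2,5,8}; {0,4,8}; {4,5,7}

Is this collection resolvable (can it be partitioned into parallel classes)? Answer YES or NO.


v = 9, block size k = 3, number of blocks = 8.
For resolvability, blocks must partition into parallel classes of size v/k = 3.
Total blocks must therefore be a multiple of 3: 8 = 3·2 + 2 ⇒ not divisible ✗.
Resolvable? NO.

NO


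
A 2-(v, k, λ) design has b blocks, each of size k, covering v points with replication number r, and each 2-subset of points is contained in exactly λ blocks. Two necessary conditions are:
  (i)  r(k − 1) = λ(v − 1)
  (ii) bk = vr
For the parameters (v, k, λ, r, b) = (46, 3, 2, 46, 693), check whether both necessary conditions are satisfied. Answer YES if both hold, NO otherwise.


Condition (i): r(k − 1) = 46·2 = 92; λ(v − 1) = 2·45 = 90. Match? NO.
Condition (ii): bk = 693·3 = 2079; vr = 46·46 = 2116. Match? NO.
Both conditions hold? NO.

NO


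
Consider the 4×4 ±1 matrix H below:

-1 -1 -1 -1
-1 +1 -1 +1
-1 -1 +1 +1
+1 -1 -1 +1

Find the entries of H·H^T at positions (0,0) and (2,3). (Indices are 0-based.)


Row 0 of H: [-1, -1, -1, -1].
Row 2 of H: [-1, -1, 1, 1].
Row 3 of H: [1, -1, -1, 1].
(H·H^T)[0][0] = Σ_j H[0][j]·H[0][j] = (-1)² + (-1)² + (-1)² + (-1)² = 1 + 1 + 1 + 1 = 4.
(H·H^T)[2][3] = Σ_j H[2][j]·H[3][j] = (-1)·(1) + (-1)·(-1) + (1)·(-1) + (1)·(1) = -1 + 1 + -1 + 1 = 0.
So rows 2 and 3 are orthogonal; the diagonal entry equals n = 4.

(0,0) entry = 4; (2,3) entry = 0.


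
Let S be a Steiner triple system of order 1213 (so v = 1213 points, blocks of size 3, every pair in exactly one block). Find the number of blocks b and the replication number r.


An STS(v) is a 2-(v, 3, 1) BIBD: block size k = 3, λ = 1.
Replication: r(k − 1) = λ(v − 1) ⇒ r·2 = 1213 − 1 = 1212 ⇒ r = 606.
Block count: bk = vr ⇒ b·3 = 1213·606 = 735078 ⇒ b = 245026.

r = 606, b = 245026.


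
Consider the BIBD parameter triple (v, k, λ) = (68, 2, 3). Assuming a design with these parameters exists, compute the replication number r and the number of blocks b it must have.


Any 2-(v, k, λ) BIBD satisfies two necessary conditions:
  (i)  Each point sits in r blocks, and counting incidences through any fixed point gives r(k − 1) = λ(v − 1), so r = λ(v − 1)/(k − 1).
  (ii) Total incidences bk = vr, so b = vr/k.
Step 1: r = λ(v − 1)/(k − 1) = 3·(68 − 1)/(2 − 1) = 3·67/1 = 201/1 = 201.
Step 2: b = vr/k = 68·201/2 = 13668/2 = 6834.
Check integrality: r = 201 ∈ Z ✓, b = 6834 ∈ Z ✓.
(These identities are necessary conditions: they determine r and b for any design with these parameters, but do not by themselves prove that one exists.)

r = 201, b = 6834.


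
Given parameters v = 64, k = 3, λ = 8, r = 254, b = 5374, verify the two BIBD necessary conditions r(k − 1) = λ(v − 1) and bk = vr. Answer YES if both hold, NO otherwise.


Condition (i): r(k − 1) = 254·2 = 508; λ(v − 1) = 8·63 = 504. Match? NO.
Condition (ii): bk = 5374·3 = 16122; vr = 64·254 = 16256. Match? NO.
Both conditions hold? NO.

NO


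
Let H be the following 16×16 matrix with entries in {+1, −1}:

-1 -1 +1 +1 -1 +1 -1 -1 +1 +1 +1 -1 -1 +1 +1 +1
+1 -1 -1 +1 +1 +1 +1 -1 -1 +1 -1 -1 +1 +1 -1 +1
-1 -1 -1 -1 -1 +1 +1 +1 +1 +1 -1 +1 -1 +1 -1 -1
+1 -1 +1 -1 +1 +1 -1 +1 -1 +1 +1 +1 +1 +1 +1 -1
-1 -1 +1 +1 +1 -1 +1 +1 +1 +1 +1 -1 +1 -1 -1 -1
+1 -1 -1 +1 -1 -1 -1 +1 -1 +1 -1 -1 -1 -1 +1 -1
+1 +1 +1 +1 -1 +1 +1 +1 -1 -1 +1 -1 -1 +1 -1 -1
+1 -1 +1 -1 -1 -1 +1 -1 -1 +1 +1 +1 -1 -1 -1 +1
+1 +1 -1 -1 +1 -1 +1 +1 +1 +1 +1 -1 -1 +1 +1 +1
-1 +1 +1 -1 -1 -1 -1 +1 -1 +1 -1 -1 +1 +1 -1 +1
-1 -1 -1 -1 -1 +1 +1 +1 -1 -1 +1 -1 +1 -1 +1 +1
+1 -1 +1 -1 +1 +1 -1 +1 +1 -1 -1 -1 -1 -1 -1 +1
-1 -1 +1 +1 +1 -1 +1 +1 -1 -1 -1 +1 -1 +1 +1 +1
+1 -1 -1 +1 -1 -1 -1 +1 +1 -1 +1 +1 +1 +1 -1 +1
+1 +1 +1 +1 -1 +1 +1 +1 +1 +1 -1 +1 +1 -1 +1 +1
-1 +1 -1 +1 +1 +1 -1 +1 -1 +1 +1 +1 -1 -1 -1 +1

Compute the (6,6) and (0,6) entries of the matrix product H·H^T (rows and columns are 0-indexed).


Row 0 of H: [-1, -1, 1, 1, -1, 1, -1, -1, 1, 1, 1, -1, -1, 1, 1, 1].
Row 6 of H: [1, 1, 1, 1, -1, 1, 1, 1, -1, -1, 1, -1, -1, 1, -1, -1].
(H·H^T)[6][6] = Σ_j H[6][j]·H[6][j] = (1)² + (1)² + (1)² + (1)² + (-1)² + (1)² + (1)² + (1)² + (-1)² + (-1)² + (1)² + (-1)² + (-1)² + (1)² + (-1)² + (-1)² = 1 + 1 + 1 + 1 + 1 + 1 + 1 + 1 + 1 + 1 + 1 + 1 + 1 + 1 + 1 + 1 = 16.
(H·H^T)[0][6] = Σ_j H[0][j]·H[6][j] = (-1)·(1) + (-1)·(1) + (1)·(1) + (1)·(1) + (-1)·(-1) + (1)·(1) + (-1)·(1) + (-1)·(1) + (1)·(-1) + (1)·(-1) + (1)·(1) + (-1)·(-1) + (-1)·(-1) + (1)·(1) + (1)·(-1) + (1)·(-1) = -1 + -1 + 1 + 1 + 1 + 1 + -1 + -1 + -1 + -1 + 1 + 1 + 1 + 1 + -1 + -1 = 0.
So rows 0 and 6 are orthogonal; the diagonal entry equals n = 16.

(6,6) entry = 16; (0,6) entry = 0.


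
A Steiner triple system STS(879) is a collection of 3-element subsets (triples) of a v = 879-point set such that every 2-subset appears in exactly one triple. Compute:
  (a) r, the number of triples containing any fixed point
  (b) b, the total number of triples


An STS(v) is a 2-(v, 3, 1) BIBD: block size k = 3, λ = 1.
Replication: r(k − 1) = λ(v − 1) ⇒ r·2 = 879 − 1 = 878 ⇒ r = 439.
Block count: bk = vr ⇒ b·3 = 879·439 = 385881 ⇒ b = 128627.

r = 439, b = 128627.


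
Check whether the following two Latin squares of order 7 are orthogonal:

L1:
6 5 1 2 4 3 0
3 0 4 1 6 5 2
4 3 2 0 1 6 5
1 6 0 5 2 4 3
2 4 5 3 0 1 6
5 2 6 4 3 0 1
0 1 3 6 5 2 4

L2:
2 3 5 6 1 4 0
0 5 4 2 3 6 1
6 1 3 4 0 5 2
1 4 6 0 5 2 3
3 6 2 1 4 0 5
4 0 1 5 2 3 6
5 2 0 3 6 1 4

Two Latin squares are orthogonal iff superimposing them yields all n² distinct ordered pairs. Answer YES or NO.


Form the n² = 49 superimposed pairs (L1[i][j], L2[i][j]), row by row (rows and columns indexed from 0):
row 0: (6,2) (5,3) (1,5) (2,6) (4,1) (3,4) (0,0)
row 1: (3,0) (0,5) (4,4) (1,2) (6,3) (5,6) (2,1)
row 2: (4,6) (3,1) (2,3) (0,4) (1,0) (6,5) (5,2)
row 3: (1,1) (6,4) (0,6) (5,0) (2,5) (4,2) (3,3)
row 4: (2,3) (4,6) (5,2) (3,1) (0,4) (1,0) (6,5)
row 5: (5,4) (2,0) (6,1) (4,5) (3,2) (0,3) (1,6)
row 6: (0,5) (1,2) (3,0) (6,3) (5,6) (2,1) (4,4)
Orthogonality requires all 49 pairs distinct.
But the pair (2,3) repeats: cell (2,2) has L1 = 2, L2 = 3, and cell (4,0) has L1 = 2, L2 = 3.
A repeated pair means some other pair never occurs (only 35 distinct pairs out of 49), so the squares are not orthogonal.
Conclusion: NO.

NO


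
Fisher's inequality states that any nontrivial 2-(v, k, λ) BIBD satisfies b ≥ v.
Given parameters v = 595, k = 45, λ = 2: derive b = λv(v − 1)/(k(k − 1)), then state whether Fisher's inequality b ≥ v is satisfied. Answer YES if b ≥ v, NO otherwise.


r = λ(v − 1)/(k − 1) = 2·594/44 = 27.
b = vr/k = 595·27/45 = 357.
Fisher's inequality: b ≥ v ⇔ 357 ≥ 595? NO.

NO


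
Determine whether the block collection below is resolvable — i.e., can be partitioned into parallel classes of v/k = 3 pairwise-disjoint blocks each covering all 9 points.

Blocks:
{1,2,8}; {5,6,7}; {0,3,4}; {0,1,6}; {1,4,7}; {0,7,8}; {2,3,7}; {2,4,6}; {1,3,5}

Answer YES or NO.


v = 9, block size k = 3, number of blocks = 9.
For resolvability, blocks must partition into parallel classes of size v/k = 3.
Total blocks must therefore be a multiple of 3: 9 = 3·3 + 0 ⇒ divisible ✓.
Consider block {0,1,6}. The only other block(s) in the collection disjoint from it are {2,3,7} — just 1 block(s). Any parallel class containing {0,1,6} would need 2 other blocks each disjoint from it, so no parallel class of size 3 can contain {0,1,6}.
Since every block must belong to some parallel class in a resolution, the collection cannot be partitioned into parallel classes.
Resolvable? NO.

NO


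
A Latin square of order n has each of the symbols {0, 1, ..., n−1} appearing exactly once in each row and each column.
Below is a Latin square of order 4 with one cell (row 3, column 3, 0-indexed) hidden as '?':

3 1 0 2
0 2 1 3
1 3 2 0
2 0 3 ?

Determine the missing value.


Row 3 contains symbols [0, 2, 3] — missing [1].
Column 3 contains symbols [0, 2, 3] — missing [1].
The missing symbol must appear in both missing sets; intersection = [1].
Therefore the hidden value is 1.

Missing value = 1.


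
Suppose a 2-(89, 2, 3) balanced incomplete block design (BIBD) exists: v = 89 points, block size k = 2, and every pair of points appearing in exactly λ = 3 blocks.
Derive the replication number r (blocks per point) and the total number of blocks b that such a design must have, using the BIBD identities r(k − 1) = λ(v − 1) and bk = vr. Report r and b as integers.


Any 2-(v, k, λ) BIBD satisfies two necessary conditions:
  (i)  Each point sits in r blocks, and counting incidences through any fixed point gives r(k − 1) = λ(v − 1), so r = λ(v − 1)/(k − 1).
  (ii) Total incidences bk = vr, so b = vr/k.
Step 1: r = λ(v − 1)/(k − 1) = 3·(89 − 1)/(2 − 1) = 3·88/1 = 264/1 = 264.
Step 2: b = vr/k = 89·264/2 = 23496/2 = 11748.
Check integrality: r = 264 ∈ Z ✓, b = 11748 ∈ Z ✓.
(These identities are necessary conditions: they determine r and b for any design with these parameters, but do not by themselves prove that one exists.)

r = 264, b = 11748.


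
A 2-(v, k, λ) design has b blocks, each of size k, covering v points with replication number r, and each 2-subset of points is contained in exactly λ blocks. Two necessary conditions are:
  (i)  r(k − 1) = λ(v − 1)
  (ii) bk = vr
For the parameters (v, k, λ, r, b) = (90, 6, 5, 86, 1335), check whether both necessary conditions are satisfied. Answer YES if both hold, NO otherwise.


Condition (i): r(k − 1) = 86·5 = 430; λ(v − 1) = 5·89 = 445. Match? NO.
Condition (ii): bk = 1335·6 = 8010; vr = 90·86 = 7740. Match? NO.
Both conditions hold? NO.

NO


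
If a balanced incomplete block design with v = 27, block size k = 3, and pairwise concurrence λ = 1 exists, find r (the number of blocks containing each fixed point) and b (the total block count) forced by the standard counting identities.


Any 2-(v, k, λ) BIBD satisfies two necessary conditions:
  (i)  Each point sits in r blocks, and counting incidences through any fixed point gives r(k − 1) = λ(v − 1), so r = λ(v − 1)/(k − 1).
  (ii) Total incidences bk = vr, so b = vr/k.
Step 1: r = λ(v − 1)/(k − 1) = 1·(27 − 1)/(3 − 1) = 1·26/2 = 26/2 = 13.
Step 2: b = vr/k = 27·13/3 = 351/3 = 117.
Check integrality: r = 13 ∈ Z ✓, b = 117 ∈ Z ✓.
(These identities are necessary conditions: they determine r and b for any design with these parameters, but do not by themselves prove that one exists.)

r = 13, b = 117.


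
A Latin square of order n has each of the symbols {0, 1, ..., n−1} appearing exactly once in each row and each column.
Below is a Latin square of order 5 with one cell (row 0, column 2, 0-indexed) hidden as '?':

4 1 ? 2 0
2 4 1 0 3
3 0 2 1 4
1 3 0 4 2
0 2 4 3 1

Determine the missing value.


Row 0 contains symbols [0, 1, 2, 4] — missing [3].
Column 2 contains symbols [0, 1, 2, 4] — missing [3].
The missing symbol must appear in both missing sets; intersection = [3].
Therefore the hidden value is 3.

Missing value = 3.


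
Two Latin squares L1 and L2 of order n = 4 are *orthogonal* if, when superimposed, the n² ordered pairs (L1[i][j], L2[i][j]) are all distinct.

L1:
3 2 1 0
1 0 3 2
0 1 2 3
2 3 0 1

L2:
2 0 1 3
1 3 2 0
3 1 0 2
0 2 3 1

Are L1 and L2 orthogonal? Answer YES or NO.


Form the n² = 16 superimposed pairs (L1[i][j], L2[i][j]), row by row (rows and columns indexed from 0):
row 0: (3,2) (2,0) (1,1) (0,3)
row 1: (1,1) (0,3) (3,2) (2,0)
row 2: (0,3) (1,1) (2,0) (3,2)
row 3: (2,0) (3,2) (0,3) (1,1)
Orthogonality requires all 16 pairs distinct.
But the pair (1,1) repeats: cell (0,2) has L1 = 1, L2 = 1, and cell (1,0) has L1 = 1, L2 = 1.
A repeated pair means some other pair never occurs (only 4 distinct pairs out of 16), so the squares are not orthogonal.
Conclusion: NO.

NO


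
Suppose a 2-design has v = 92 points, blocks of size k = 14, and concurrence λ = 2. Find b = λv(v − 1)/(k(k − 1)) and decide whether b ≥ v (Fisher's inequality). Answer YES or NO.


r = λ(v − 1)/(k − 1) = 2·91/13 = 14.
b = vr/k = 92·14/14 = 92.
Fisher's inequality: b ≥ v ⇔ 92 ≥ 92? YES.

YES
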